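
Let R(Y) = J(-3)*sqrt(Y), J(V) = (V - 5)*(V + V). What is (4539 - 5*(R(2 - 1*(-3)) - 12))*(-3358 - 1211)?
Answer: -21012831 + 1096560*sqrt(5) ≈ -1.8561e+7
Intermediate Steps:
J(V) = 2*V*(-5 + V) (J(V) = (-5 + V)*(2*V) = 2*V*(-5 + V))
R(Y) = 48*sqrt(Y) (R(Y) = (2*(-3)*(-5 - 3))*sqrt(Y) = (2*(-3)*(-8))*sqrt(Y) = 48*sqrt(Y))
(4539 - 5*(R(2 - 1*(-3)) - 12))*(-3358 - 1211) = (4539 - 5*(48*sqrt(2 - 1*(-3)) - 12))*(-3358 - 1211) = (4539 - 5*(48*sqrt(2 + 3) - 12))*(-4569) = (4539 - 5*(48*sqrt(5) - 12))*(-4569) = (4539 - 5*(-12 + 48*sqrt(5)))*(-4569) = (4539 + (60 - 240*sqrt(5)))*(-4569) = (4599 - 240*sqrt(5))*(-4569) = -21012831 + 1096560*sqrt(5)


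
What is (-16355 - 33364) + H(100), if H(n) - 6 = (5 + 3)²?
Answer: -49649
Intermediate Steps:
H(n) = 70 (H(n) = 6 + (5 + 3)² = 6 + 8² = 6 + 64 = 70)
(-16355 - 33364) + H(100) = (-16355 - 33364) + 70 = -49719 + 70 = -49649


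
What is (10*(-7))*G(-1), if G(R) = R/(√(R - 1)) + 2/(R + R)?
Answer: 70 - 35*I*√2 ≈ 70.0 - 49.497*I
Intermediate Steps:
G(R) = 1/R + R/√(-1 + R) (G(R) = R/(√(-1 + R)) + 2/((2*R)) = R/√(-1 + R) + 2*(1/(2*R)) = R/√(-1 + R) + 1/R = 1/R + R/√(-1 + R))
(10*(-7))*G(-1) = (10*(-7))*(1/(-1) - 1/√(-1 - 1)) = -70*(-1 - 1/√(-2)) = -70*(-1 - (-1)*I*√2/2) = -70*(-1 + I*√2/2) = 70 - 35*I*√2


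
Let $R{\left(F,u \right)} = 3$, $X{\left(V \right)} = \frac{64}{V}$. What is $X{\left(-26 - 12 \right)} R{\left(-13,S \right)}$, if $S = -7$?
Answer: $- \frac{96}{19} \approx -5.0526$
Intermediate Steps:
$X{\left(-26 - 12 \right)} R{\left(-13,S \right)} = \frac{64}{-26 - 12} \cdot 3 = \frac{64}{-38} \cdot 3 = 64 \left(- \frac{1}{38}\right) 3 = \left(- \frac{32}{19}\right) 3 = - \frac{96}{19}$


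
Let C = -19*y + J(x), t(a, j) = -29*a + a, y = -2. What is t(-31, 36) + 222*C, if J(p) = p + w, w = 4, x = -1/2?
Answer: 10081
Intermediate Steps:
t(a, j) = -28*a
x = -½ (x = -1*½ = -½ ≈ -0.50000)
J(p) = 4 + p (J(p) = p + 4 = 4 + p)
C = 83/2 (C = -19*(-2) + (4 - ½) = 38 + 7/2 = 83/2 ≈ 41.500)
t(-31, 36) + 222*C = -28*(-31) + 222*(83/2) = 868 + 9213 = 10081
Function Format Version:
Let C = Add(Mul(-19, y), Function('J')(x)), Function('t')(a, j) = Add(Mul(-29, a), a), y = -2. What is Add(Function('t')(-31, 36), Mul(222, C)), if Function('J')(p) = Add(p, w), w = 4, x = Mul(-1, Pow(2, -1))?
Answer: 10081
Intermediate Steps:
Function('t')(a, j) = Mul(-28, a)
x = Rational(-1, 2) (x = Mul(-1, Rational(1, 2)) = Rational(-1, 2) ≈ -0.50000)
Function('J')(p) = Add(4, p) (Function('J')(p) = Add(p, 4) = Add(4, p))
C = Rational(83, 2) (C = Add(Mul(-19, -2), Add(4, Rational(-1, 2))) = Add(38, Rational(7, 2)) = Rational(83, 2) ≈ 41.500)
Add(Function('t')(-31, 36), Mul(222, C)) = Add(Mul(-28, -31), Mul(222, Rational(83, 2))) = Add(868, 9213) = 10081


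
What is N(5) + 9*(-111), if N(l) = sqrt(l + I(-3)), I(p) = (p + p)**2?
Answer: -999 + sqrt(41) ≈ -992.60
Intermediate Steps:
I(p) = 4*p**2 (I(p) = (2*p)**2 = 4*p**2)
N(l) = sqrt(36 + l) (N(l) = sqrt(l + 4*(-3)**2) = sqrt(l + 4*9) = sqrt(l + 36) = sqrt(36 + l))
N(5) + 9*(-111) = sqrt(36 + 5) + 9*(-111) = sqrt(41) - 999 = -999 + sqrt(41)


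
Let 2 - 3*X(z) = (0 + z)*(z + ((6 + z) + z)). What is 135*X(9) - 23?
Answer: -13298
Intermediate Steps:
X(z) = 2/3 - z*(6 + 3*z)/3 (X(z) = 2/3 - (0 + z)*(z + ((6 + z) + z))/3 = 2/3 - z*(z + (6 + 2*z))/3 = 2/3 - z*(6 + 3*z)/3)
135*X(9) - 23 = 135*(2/3 - 1*9**2 - 2*9) - 23 = 135*(2/3 - 1*81 - 18) - 23 = 135*(2/3 - 81 - 18) - 23 = 135*(-295/3) - 23 = -13275 - 23 = -13298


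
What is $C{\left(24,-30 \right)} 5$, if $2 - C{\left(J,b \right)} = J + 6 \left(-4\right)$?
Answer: $10$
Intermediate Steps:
$C{\left(J,b \right)} = 26 - J$ ($C{\left(J,b \right)} = 2 - \left(J + 6 \left(-4\right)\right) = 2 - \left(J - 24\right) = 2 - \left(-24 + J\right) = 26 - J$)
$C{\left(24,-30 \right)} 5 = \left(26 - 24\right) 5 = 2 \cdot 5 = 10$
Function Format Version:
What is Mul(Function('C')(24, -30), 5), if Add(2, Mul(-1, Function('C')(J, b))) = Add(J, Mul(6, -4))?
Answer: 10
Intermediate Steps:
Function('C')(J, b) = Add(26, Mul(-1, J)) (Function('C')(J, b) = Add(2, Mul(-1, Add(J, Mul(6, -4)))) = Add(2, Mul(-1, Add(J, -24))) = Add(2, Mul(-1, Add(-24, J))) = Add(2, Add(24, Mul(-1, J))) = Add(26, Mul(-1, J)))
Mul(Function('C')(24, -30), 5) = Mul(Add(26, Mul(-1, 24)), 5) = Mul(Add(26, -24), 5) = Mul(2, 5) = 10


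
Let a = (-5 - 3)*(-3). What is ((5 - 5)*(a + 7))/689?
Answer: 0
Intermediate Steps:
a = 24 (a = -8*(-3) = 24)
((5 - 5)*(a + 7))/689 = ((5 - 5)*(24 + 7))/689 = (0*31)/689 = (1/689)*0 = 0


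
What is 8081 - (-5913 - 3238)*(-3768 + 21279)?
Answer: 160251242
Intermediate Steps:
8081 - (-5913 - 3238)*(-3768 + 21279) = 8081 - (-9151)*17511 = 8081 - 1*(-160243161) = 8081 + 160243161 = 160251242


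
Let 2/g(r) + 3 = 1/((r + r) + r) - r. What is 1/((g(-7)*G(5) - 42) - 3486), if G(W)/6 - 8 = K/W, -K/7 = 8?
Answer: -415/1468152 ≈ -0.00028267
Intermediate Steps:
K = -56 (K = -7*8 = -56)
G(W) = 48 - 336/W (G(W) = 48 + 6*(-56/W) = 48 - 336/W)
g(r) = 2/(-3 - r + 1/(3*r)) (g(r) = 2/(-3 + (1/((r + r) + r) - r)) = 2/(-3 + (1/(2*r + r) - r)) = 2/(-3 + (1/(3*r) - r)) = 2/(-3 + (-r + 1/(3*r))) = 2/(-3 - r + 1/(3*r)))
1/((g(-7)*G(5) - 42) - 3486) = 1/(((-6*(-7)/(-1 + 3*(-7)² + 9*(-7)))*(48 - 336/5) - 42) - 3486) = 1/(((-6*(-7)/(-1 + 3*49 - 63))*(48 - 336*⅕) - 42) - 3486) = 1/(((-6*(-7)/(-1 + 147 - 63))*(48 - 336/5) - 42) - 3486) = 1/((-6*(-7)/83*(-96/5) - 42) - 3486) = 1/((-6*(-7)*1/83*(-96/5) - 42) - 3486) = 1/(((42/83)*(-96/5) - 42) - 3486) = 1/((-4032/415 - 42) - 3486) = 1/(-21462/415 - 3486) = 1/(-1468152/415) = -415/1468152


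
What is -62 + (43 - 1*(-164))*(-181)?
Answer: -37529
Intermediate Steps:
-62 + (43 - 1*(-164))*(-181) = -62 + (43 + 164)*(-181) = -62 + 207*(-181) = -62 - 37467 = -37529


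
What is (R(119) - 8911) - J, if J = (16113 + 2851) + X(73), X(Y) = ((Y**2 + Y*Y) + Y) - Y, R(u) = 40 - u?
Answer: -38612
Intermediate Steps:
X(Y) = 2*Y**2 (X(Y) = ((Y**2 + Y**2) + Y) - Y = (2*Y**2 + Y) - Y = (Y + 2*Y**2) - Y = 2*Y**2)
J = 29622 (J = (16113 + 2851) + 2*73**2 = 18964 + 2*5329 = 18964 + 10658 = 29622)
(R(119) - 8911) - J = ((40 - 1*119) - 8911) - 1*29622 = ((40 - 119) - 8911) - 29622 = (-79 - 8911) - 29622 = -8990 - 29622 = -38612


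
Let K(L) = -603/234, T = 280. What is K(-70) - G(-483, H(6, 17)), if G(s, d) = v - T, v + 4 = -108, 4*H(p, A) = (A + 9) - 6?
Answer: 10125/26 ≈ 389.42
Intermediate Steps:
H(p, A) = 3/4 + A/4 (H(p, A) = ((A + 9) - 6)/4 = ((9 + A) - 6)/4 = (3 + A)/4 = 3/4 + A/4)
v = -112 (v = -4 - 108 = -112)
K(L) = -67/26 (K(L) = -603*1/234 = -67/26)
G(s, d) = -392 (G(s, d) = -112 - 1*280 = -112 - 280 = -392)
K(-70) - G(-483, H(6, 17)) = -67/26 - 1*(-392) = -67/26 + 392 = 10125/26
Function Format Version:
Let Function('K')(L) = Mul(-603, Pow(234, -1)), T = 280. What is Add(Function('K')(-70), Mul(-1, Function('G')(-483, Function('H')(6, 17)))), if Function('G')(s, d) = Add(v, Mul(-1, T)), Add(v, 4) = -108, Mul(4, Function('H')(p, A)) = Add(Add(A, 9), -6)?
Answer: Rational(10125, 26) ≈ 389.42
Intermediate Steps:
Function('H')(p, A) = Add(Rational(3, 4), Mul(Rational(1, 4), A)) (Function('H')(p, A) = Mul(Rational(1, 4), Add(Add(A, 9), -6)) = Mul(Rational(1, 4), Add(Add(9, A), -6)) = Mul(Rational(1, 4), Add(3, A)) = Add(Rational(3, 4), Mul(Rational(1, 4), A)))
v = -112 (v = Add(-4, -108) = -112)
Function('K')(L) = Rational(-67, 26) (Function('K')(L) = Mul(-603, Rational(1, 234)) = Rational(-67, 26))
Function('G')(s, d) = -392 (Function('G')(s, d) = Add(-112, Mul(-1, 280)) = Add(-112, -280) = -392)
Add(Function('K')(-70), Mul(-1, Function('G')(-483, Function('H')(6, 17)))) = Add(Rational(-67, 26), Mul(-1, -392)) = Add(Rational(-67, 26), 392) = Rational(10125, 26)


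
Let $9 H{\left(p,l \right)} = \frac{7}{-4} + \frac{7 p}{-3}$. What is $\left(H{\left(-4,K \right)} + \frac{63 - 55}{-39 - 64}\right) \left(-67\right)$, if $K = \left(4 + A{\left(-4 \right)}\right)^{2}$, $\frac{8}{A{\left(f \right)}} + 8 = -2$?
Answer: $- \frac{570103}{11124} \approx -51.25$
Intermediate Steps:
$A{\left(f \right)} = - \frac{4}{5}$ ($A{\left(f \right)} = \frac{8}{-8 - 2} = \frac{8}{-10} = 8 \left(- \frac{1}{10}\right) = - \frac{4}{5}$)
$K = \frac{256}{25}$ ($K = \left(4 - \frac{4}{5}\right)^{2} = \left(\frac{16}{5}\right)^{2} = \frac{256}{25} \approx 10.24$)
$H{\left(p,l \right)} = - \frac{7}{36} - \frac{7 p}{27}$ ($H{\left(p,l \right)} = \frac{\frac{7}{-4} + \frac{7 p}{-3}}{9} = \frac{7 \left(- \frac{1}{4}\right) + 7 p \left(- \frac{1}{3}\right)}{9} = \frac{- \frac{7}{4} - \frac{7 p}{3}}{9} = - \frac{7}{36} - \frac{7 p}{27}$)
$\left(H{\left(-4,K \right)} + \frac{63 - 55}{-39 - 64}\right) \left(-67\right) = \left(\left(- \frac{7}{36} - - \frac{28}{27}\right) + \frac{63 - 55}{-39 - 64}\right) \left(-67\right) = \left(\left(- \frac{7}{36} + \frac{28}{27}\right) + \frac{8}{-103}\right) \left(-67\right) = \left(\frac{91}{108} + 8 \left(- \frac{1}{103}\right)\right) \left(-67\right) = \left(\frac{91}{108} - \frac{8}{103}\right) \left(-67\right) = \frac{8509}{11124} \left(-67\right) = - \frac{570103}{11124}$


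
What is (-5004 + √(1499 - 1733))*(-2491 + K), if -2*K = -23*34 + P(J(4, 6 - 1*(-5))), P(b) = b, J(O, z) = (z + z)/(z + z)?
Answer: 10510902 - 12603*I*√26/2 ≈ 1.0511e+7 - 32131.0*I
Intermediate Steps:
J(O, z) = 1 (J(O, z) = (2*z)/((2*z)) = (2*z)*(1/(2*z)) = 1)
K = 781/2 (K = -(-23*34 + 1)/2 = -(-782 + 1)/2 = -½*(-781) = 781/2 ≈ 390.50)
(-5004 + √(1499 - 1733))*(-2491 + K) = (-5004 + √(1499 - 1733))*(-2491 + 781/2) = (-5004 + √(-234))*(-4201/2) = (-5004 + 3*I*√26)*(-4201/2) = 10510902 - 12603*I*√26/2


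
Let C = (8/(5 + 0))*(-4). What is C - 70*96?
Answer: -33632/5 ≈ -6726.4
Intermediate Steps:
C = -32/5 (C = (8/5)*(-4) = -32/5 ≈ -6.4000)
C - 70*96 = -32/5 - 70*96 = -32/5 - 6720 = -33632/5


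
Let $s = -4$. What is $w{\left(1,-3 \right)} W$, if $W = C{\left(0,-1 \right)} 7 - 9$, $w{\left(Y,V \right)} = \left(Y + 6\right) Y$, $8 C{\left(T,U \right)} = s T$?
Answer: $-63$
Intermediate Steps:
$C{\left(T,U \right)} = - \frac{T}{2}$ ($C{\left(T,U \right)} = \frac{\left(-4\right) T}{8} = - \frac{T}{2}$)
$w{\left(Y,V \right)} = Y \left(6 + Y\right)$ ($w{\left(Y,V \right)} = \left(6 + Y\right) Y = Y \left(6 + Y\right)$)
$W = -9$ ($W = \left(- \frac{1}{2}\right) 0 \cdot 7 - 9 = 0 \cdot 7 - 9 = 0 - 9 = -9$)
$w{\left(1,-3 \right)} W = 1 \left(6 + 1\right) \left(-9\right) = 1 \cdot 7 \left(-9\right) = 7 \left(-9\right) = -63$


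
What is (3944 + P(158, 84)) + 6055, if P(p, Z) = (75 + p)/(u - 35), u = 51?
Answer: 160217/16 ≈ 10014.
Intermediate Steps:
P(p, Z) = 75/16 + p/16 (P(p, Z) = (75 + p)/(51 - 35) = (75 + p)/16 = (75 + p)*(1/16) = 75/16 + p/16)
(3944 + P(158, 84)) + 6055 = (3944 + (75/16 + (1/16)*158)) + 6055 = (3944 + (75/16 + 79/8)) + 6055 = (3944 + 233/16) + 6055 = 63337/16 + 6055 = 160217/16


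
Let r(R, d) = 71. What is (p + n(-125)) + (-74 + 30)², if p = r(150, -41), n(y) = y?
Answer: 1882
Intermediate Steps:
p = 71
(p + n(-125)) + (-74 + 30)² = (71 - 125) + (-74 + 30)² = -54 + (-44)² = -54 + 1936 = 1882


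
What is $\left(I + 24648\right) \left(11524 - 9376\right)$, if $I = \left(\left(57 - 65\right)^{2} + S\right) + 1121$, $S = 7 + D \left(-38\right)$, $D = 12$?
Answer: $54524832$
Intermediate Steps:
$S = -449$ ($S = 7 + 12 \left(-38\right) = 7 - 456 = -449$)
$I = 736$ ($I = \left(\left(57 - 65\right)^{2} - 449\right) + 1121 = \left(\left(-8\right)^{2} - 449\right) + 1121 = \left(64 - 449\right) + 1121 = -385 + 1121 = 736$)
$\left(I + 24648\right) \left(11524 - 9376\right) = \left(736 + 24648\right) \left(11524 - 9376\right) = 25384 \cdot 2148 = 54524832$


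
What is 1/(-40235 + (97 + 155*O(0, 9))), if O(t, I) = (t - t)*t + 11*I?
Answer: -1/24793 ≈ -4.0334e-5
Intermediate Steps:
O(t, I) = 11*I (O(t, I) = 0*t + 11*I = 0 + 11*I = 11*I)
1/(-40235 + (97 + 155*O(0, 9))) = 1/(-40235 + (97 + 155*(11*9))) = 1/(-40235 + (97 + 155*99)) = 1/(-40235 + (97 + 15345)) = 1/(-40235 + 15442) = 1/(-24793) = -1/24793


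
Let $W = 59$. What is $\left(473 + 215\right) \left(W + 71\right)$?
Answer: $89440$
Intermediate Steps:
$\left(473 + 215\right) \left(W + 71\right) = \left(473 + 215\right) \left(59 + 71\right) = 688 \cdot 130 = 89440$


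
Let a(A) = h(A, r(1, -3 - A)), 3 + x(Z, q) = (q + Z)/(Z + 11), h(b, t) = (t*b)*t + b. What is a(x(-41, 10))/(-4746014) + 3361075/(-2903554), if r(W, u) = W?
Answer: -59818865941516/51676154751585 ≈ -1.1576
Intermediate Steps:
h(b, t) = b + b*t² (h(b, t) = (b*t)*t + b = b*t² + b = b + b*t²)
x(Z, q) = -3 + (Z + q)/(11 + Z) (x(Z, q) = -3 + (q + Z)/(Z + 11) = -3 + (Z + q)/(11 + Z))
a(A) = 2*A (a(A) = A*(1 + 1²) = A*(1 + 1) = A*2 = 2*A)
a(x(-41, 10))/(-4746014) + 3361075/(-2903554) = (2*((-33 + 10 - 2*(-41))/(11 - 41)))/(-4746014) + 3361075/(-2903554) = (2*((-33 + 10 + 82)/(-30)))*(-1/4746014) + 3361075*(-1/2903554) = (2*(-1/30*59))*(-1/4746014) - 3361075/2903554 = (2*(-59/30))*(-1/4746014) - 3361075/2903554 = -59/15*(-1/4746014) - 3361075/2903554 = 59/71190210 - 3361075/2903554 = -59818865941516/51676154751585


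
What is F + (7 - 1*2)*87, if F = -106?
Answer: 329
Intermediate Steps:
F + (7 - 1*2)*87 = -106 + (7 - 1*2)*87 = -106 + (7 - 2)*87 = -106 + 5*87 = -106 + 435 = 329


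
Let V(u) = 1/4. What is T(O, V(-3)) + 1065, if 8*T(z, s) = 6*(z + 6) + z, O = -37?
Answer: 8297/8 ≈ 1037.1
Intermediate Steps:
V(u) = ¼
T(z, s) = 9/2 + 7*z/8 (T(z, s) = (6*(z + 6) + z)/8 = (6*(6 + z) + z)/8 = ((36 + 6*z) + z)/8 = (36 + 7*z)/8 = 9/2 + 7*z/8)
T(O, V(-3)) + 1065 = (9/2 + (7/8)*(-37)) + 1065 = (9/2 - 259/8) + 1065 = -223/8 + 1065 = 8297/8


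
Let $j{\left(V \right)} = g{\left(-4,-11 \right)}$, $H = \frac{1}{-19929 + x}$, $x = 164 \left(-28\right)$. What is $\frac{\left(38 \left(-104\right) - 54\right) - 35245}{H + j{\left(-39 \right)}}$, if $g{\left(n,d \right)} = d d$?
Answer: $- \frac{962473771}{2967040} \approx -324.39$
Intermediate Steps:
$x = -4592$
$g{\left(n,d \right)} = d^{2}$
$H = - \frac{1}{24521}$ ($H = \frac{1}{-19929 - 4592} = \frac{1}{-24521} = - \frac{1}{24521} \approx -4.0781 \cdot 10^{-5}$)
$j{\left(V \right)} = 121$ ($j{\left(V \right)} = \left(-11\right)^{2} = 121$)
$\frac{\left(38 \left(-104\right) - 54\right) - 35245}{H + j{\left(-39 \right)}} = \frac{\left(38 \left(-104\right) - 54\right) - 35245}{- \frac{1}{24521} + 121} = \frac{\left(-3952 - 54\right) - 35245}{\frac{2967040}{24521}} = \left(-4006 - 35245\right) \frac{24521}{2967040} = \left(-39251\right) \frac{24521}{2967040} = - \frac{962473771}{2967040}$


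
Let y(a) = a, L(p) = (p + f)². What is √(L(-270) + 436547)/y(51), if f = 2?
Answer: √508371/51 ≈ 13.980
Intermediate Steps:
L(p) = (2 + p)² (L(p) = (p + 2)² = (2 + p)²)
√(L(-270) + 436547)/y(51) = √((2 - 270)² + 436547)/51 = √((-268)² + 436547)*(1/51) = √(71824 + 436547)*(1/51) = √508371*(1/51) = √508371/51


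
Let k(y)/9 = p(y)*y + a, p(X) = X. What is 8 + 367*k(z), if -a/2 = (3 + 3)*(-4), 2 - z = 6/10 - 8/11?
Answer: 524834567/3025 ≈ 1.7350e+5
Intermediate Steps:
z = 117/55 (z = 2 - (6/10 - 8/11) = 2 - (6*(⅒) - 8*1/11) = 2 - (⅗ - 8/11) = 2 - 1*(-7/55) = 2 + 7/55 = 117/55 ≈ 2.1273)
a = 48 (a = -2*(3 + 3)*(-4) = -12*(-4) = -2*(-24) = 48)
k(y) = 432 + 9*y² (k(y) = 9*(y*y + 48) = 9*(y² + 48) = 9*(48 + y²) = 432 + 9*y²)
8 + 367*k(z) = 8 + 367*(432 + 9*(117/55)²) = 8 + 367*(432 + 9*(13689/3025)) = 8 + 367*(432 + 123201/3025) = 8 + 367*(1430001/3025) = 8 + 524810367/3025 = 524834567/3025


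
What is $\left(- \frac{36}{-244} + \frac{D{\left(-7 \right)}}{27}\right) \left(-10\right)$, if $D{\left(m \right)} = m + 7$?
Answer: $- \frac{90}{61} \approx -1.4754$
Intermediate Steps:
$D{\left(m \right)} = 7 + m$
$\left(- \frac{36}{-244} + \frac{D{\left(-7 \right)}}{27}\right) \left(-10\right) = \left(- \frac{36}{-244} + \frac{7 - 7}{27}\right) \left(-10\right) = \left(\left(-36\right) \left(- \frac{1}{244}\right) + 0 \cdot \frac{1}{27}\right) \left(-10\right) = \left(\frac{9}{61} + 0\right) \left(-10\right) = \frac{9}{61} \left(-10\right) = - \frac{90}{61}$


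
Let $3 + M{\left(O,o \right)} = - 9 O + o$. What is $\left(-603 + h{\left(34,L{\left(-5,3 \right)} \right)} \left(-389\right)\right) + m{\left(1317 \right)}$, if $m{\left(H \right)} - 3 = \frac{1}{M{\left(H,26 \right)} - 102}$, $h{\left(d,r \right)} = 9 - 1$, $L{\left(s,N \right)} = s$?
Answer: $- \frac{44291585}{11932} \approx -3712.0$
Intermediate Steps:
$M{\left(O,o \right)} = -3 + o - 9 O$ ($M{\left(O,o \right)} = -3 - \left(- o + 9 O\right) = -3 + o - 9 O$)
$h{\left(d,r \right)} = 8$ ($h{\left(d,r \right)} = 9 - 1 = 8$)
$m{\left(H \right)} = 3 + \frac{1}{-79 - 9 H}$ ($m{\left(H \right)} = 3 + \frac{1}{\left(-3 + 26 - 9 H\right) - 102} = 3 + \frac{1}{\left(23 - 9 H\right) - 102} = 3 + \frac{1}{-79 - 9 H}$)
$\left(-603 + h{\left(34,L{\left(-5,3 \right)} \right)} \left(-389\right)\right) + m{\left(1317 \right)} = \left(-603 + 8 \left(-389\right)\right) + \frac{236 + 27 \cdot 1317}{79 + 9 \cdot 1317} = \left(-603 - 3112\right) + \frac{236 + 35559}{79 + 11853} = -3715 + \frac{1}{11932} \cdot 35795 = -3715 + \frac{35795}{11932} = - \frac{44291585}{11932}$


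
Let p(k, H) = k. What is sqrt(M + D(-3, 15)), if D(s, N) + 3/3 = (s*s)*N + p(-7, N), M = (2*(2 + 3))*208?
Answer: sqrt(2207) ≈ 46.979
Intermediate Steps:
M = 2080 (M = (2*5)*208 = 10*208 = 2080)
D(s, N) = -8 + N*s**2 (D(s, N) = -1 + ((s*s)*N - 7) = -1 + (s**2*N - 7) = -1 + (N*s**2 - 7) = -1 + (-7 + N*s**2) = -8 + N*s**2)
sqrt(M + D(-3, 15)) = sqrt(2080 + (-8 + 15*(-3)**2)) = sqrt(2080 + (-8 + 15*9)) = sqrt(2080 + (-8 + 135)) = sqrt(2080 + 127) = sqrt(2207)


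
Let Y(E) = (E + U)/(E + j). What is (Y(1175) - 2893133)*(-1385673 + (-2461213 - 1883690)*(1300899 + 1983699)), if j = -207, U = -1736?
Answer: 3633402491925892563585/88 ≈ 4.1289e+19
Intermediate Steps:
Y(E) = (-1736 + E)/(-207 + E) (Y(E) = (E - 1736)/(E - 207) = (-1736 + E)/(-207 + E))
(Y(1175) - 2893133)*(-1385673 + (-2461213 - 1883690)*(1300899 + 1983699)) = ((-1736 + 1175)/(-207 + 1175) - 2893133)*(-1385673 + (-2461213 - 1883690)*(1300899 + 1983699)) = (-561/968 - 2893133)*(-1385673 - 4344903*3284598) = ((1/968)*(-561) - 2893133)*(-1385673 - 14271259703994) = (-51/88 - 2893133)*(-14271261089667) = -254595755/88*(-14271261089667) = 3633402491925892563585/88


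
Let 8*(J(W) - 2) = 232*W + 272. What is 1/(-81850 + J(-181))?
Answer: -1/87063 ≈ -1.1486e-5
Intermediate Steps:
J(W) = 36 + 29*W (J(W) = 2 + (232*W + 272)/8 = 2 + (272 + 232*W)/8 = 2 + (34 + 29*W) = 36 + 29*W)
1/(-81850 + J(-181)) = 1/(-81850 + (36 + 29*(-181))) = 1/(-81850 + (36 - 5249)) = 1/(-81850 - 5213) = 1/(-87063) = -1/87063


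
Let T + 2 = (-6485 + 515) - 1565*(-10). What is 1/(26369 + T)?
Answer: 1/36047 ≈ 2.7742e-5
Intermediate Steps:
T = 9678 (T = -2 + ((-6485 + 515) - 1565*(-10)) = -2 + (-5970 + 15650) = -2 + 9680 = 9678)
1/(26369 + T) = 1/(26369 + 9678) = 1/36047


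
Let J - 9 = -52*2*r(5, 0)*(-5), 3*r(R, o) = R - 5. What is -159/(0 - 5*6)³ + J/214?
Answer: 46171/963000 ≈ 0.047945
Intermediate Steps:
r(R, o) = -5/3 + R/3 (r(R, o) = (R - 5)/3 = (-5 + R)/3 = -5/3 + R/3)
J = 9 (J = 9 - 52*2*(-5/3 + (⅓)*5)*(-5) = 9 - 52*2*(-5/3 + 5/3)*(-5) = 9 - 52*2*0*(-5) = 9 - 0*(-5) = 9 - 52*0 = 9 + 0 = 9)
-159/(0 - 5*6)³ + J/214 = -159/(0 - 5*6)³ + 9/214 = -159/(0 - 30)³ + 9*(1/214) = -159/((-30)³) + 9/214 = -159/(-27000) + 9/214 = -159*(-1/27000) + 9/214 = 53/9000 + 9/214 = 46171/963000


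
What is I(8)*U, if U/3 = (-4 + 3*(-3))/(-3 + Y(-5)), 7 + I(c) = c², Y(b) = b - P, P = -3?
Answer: 2223/5 ≈ 444.60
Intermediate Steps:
Y(b) = 3 + b (Y(b) = b - 1*(-3) = b + 3 = 3 + b)
I(c) = -7 + c²
U = 39/5 (U = 3*((-4 + 3*(-3))/(-3 + (3 - 5))) = 3*((-4 - 9)/(-3 - 2)) = 3*(-13/(-5)) = 3*(-13*(-⅕)) = 3*(13/5) = 39/5 ≈ 7.8000)
I(8)*U = (-7 + 8²)*(39/5) = (-7 + 64)*(39/5) = 57*(39/5) = 2223/5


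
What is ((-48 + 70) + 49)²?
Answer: 5041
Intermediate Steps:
((-48 + 70) + 49)² = (22 + 49)² = 71² = 5041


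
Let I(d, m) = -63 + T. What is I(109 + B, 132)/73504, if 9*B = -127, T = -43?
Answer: -53/36752 ≈ -0.0014421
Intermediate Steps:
B = -127/9 (B = (⅑)*(-127) = -127/9 ≈ -14.111)
I(d, m) = -106 (I(d, m) = -63 - 43 = -106)
I(109 + B, 132)/73504 = -106/73504 = -106*1/73504 = -53/36752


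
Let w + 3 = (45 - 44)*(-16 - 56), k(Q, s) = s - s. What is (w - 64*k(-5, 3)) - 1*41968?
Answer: -42043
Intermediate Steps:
k(Q, s) = 0
w = -75 (w = -3 + (45 - 44)*(-16 - 56) = -3 + 1*(-72) = -3 - 72 = -75)
(w - 64*k(-5, 3)) - 1*41968 = (-75 - 64*0) - 1*41968 = (-75 + 0) - 41968 = -75 - 41968 = -42043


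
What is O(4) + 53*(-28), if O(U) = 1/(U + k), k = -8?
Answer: -5937/4 ≈ -1484.3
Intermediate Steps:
O(U) = 1/(-8 + U) (O(U) = 1/(U - 8) = 1/(-8 + U))
O(4) + 53*(-28) = 1/(-8 + 4) + 53*(-28) = 1/(-4) - 1484 = -¼ - 1484 = -5937/4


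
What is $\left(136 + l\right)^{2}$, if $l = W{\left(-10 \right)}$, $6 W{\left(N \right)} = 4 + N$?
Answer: $18225$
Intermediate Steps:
$W{\left(N \right)} = \frac{2}{3} + \frac{N}{6}$ ($W{\left(N \right)} = \frac{4 + N}{6} = \frac{2}{3} + \frac{N}{6}$)
$l = -1$ ($l = \frac{2}{3} + \frac{1}{6} \left(-10\right) = \frac{2}{3} - \frac{5}{3} = -1$)
$\left(136 + l\right)^{2} = \left(136 - 1\right)^{2} = 135^{2} = 18225$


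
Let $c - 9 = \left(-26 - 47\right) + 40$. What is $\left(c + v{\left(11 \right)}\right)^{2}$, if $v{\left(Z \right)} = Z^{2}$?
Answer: $9409$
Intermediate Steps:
$c = -24$ ($c = 9 + \left(\left(-26 - 47\right) + 40\right) = 9 + \left(-73 + 40\right) = 9 - 33 = -24$)
$\left(c + v{\left(11 \right)}\right)^{2} = \left(-24 + 11^{2}\right)^{2} = \left(-24 + 121\right)^{2} = 97^{2} = 9409$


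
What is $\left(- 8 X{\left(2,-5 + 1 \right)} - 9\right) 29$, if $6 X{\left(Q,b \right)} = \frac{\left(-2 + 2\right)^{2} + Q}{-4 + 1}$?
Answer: $- \frac{2117}{9} \approx -235.22$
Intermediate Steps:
$X{\left(Q,b \right)} = - \frac{Q}{18}$ ($X{\left(Q,b \right)} = \frac{\left(\left(-2 + 2\right)^{2} + Q\right) \frac{1}{-4 + 1}}{6} = \frac{\left(0^{2} + Q\right) \frac{1}{-3}}{6} = \frac{\left(0 + Q\right) \left(- \frac{1}{3}\right)}{6} = \frac{Q \left(- \frac{1}{3}\right)}{6} = \frac{\left(- \frac{1}{3}\right) Q}{6} = - \frac{Q}{18}$)
$\left(- 8 X{\left(2,-5 + 1 \right)} - 9\right) 29 = \left(- 8 \left(\left(- \frac{1}{18}\right) 2\right) - 9\right) 29 = \left(\left(-8\right) \left(- \frac{1}{9}\right) - 9\right) 29 = \left(\frac{8}{9} - 9\right) 29 = \left(- \frac{73}{9}\right) 29 = - \frac{2117}{9}$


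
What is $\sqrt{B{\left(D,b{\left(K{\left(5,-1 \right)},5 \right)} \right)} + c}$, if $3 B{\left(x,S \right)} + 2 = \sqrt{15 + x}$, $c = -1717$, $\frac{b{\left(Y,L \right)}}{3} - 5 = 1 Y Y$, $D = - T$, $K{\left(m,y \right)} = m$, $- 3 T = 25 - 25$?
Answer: $\frac{\sqrt{-15459 + 3 \sqrt{15}}}{3} \approx 41.429 i$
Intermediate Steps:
$T = 0$ ($T = - \frac{25 - 25}{3} = \left(- \frac{1}{3}\right) 0 = 0$)
$D = 0$ ($D = \left(-1\right) 0 = 0$)
$b{\left(Y,L \right)} = 15 + 3 Y^{2}$ ($b{\left(Y,L \right)} = 15 + 3 \cdot 1 Y Y = 15 + 3 Y Y = 15 + 3 Y^{2}$)
$B{\left(x,S \right)} = - \frac{2}{3} + \frac{\sqrt{15 + x}}{3}$
$\sqrt{B{\left(D,b{\left(K{\left(5,-1 \right)},5 \right)} \right)} + c} = \sqrt{\left(- \frac{2}{3} + \frac{\sqrt{15 + 0}}{3}\right) - 1717} = \sqrt{\left(- \frac{2}{3} + \frac{\sqrt{15}}{3}\right) - 1717} = \sqrt{- \frac{5153}{3} + \frac{\sqrt{15}}{3}}$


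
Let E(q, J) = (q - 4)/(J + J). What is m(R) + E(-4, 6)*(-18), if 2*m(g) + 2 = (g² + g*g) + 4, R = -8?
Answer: 77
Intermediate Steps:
m(g) = 1 + g² (m(g) = -1 + ((g² + g*g) + 4)/2 = -1 + ((g² + g²) + 4)/2 = -1 + (2*g² + 4)/2 = -1 + (4 + 2*g²)/2 = -1 + (2 + g²) = 1 + g²)
E(q, J) = (-4 + q)/(2*J) (E(q, J) = (-4 + q)/((2*J)) = (-4 + q)*(1/(2*J)) = (-4 + q)/(2*J))
m(R) + E(-4, 6)*(-18) = (1 + (-8)²) + ((½)*(-4 - 4)/6)*(-18) = (1 + 64) + ((½)*(⅙)*(-8))*(-18) = 65 - ⅔*(-18) = 65 + 12 = 77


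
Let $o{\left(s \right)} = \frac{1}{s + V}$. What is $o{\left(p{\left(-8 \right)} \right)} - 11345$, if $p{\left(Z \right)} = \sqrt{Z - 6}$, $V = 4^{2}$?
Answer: $\frac{- 11345 \sqrt{14} + 181519 i}{\sqrt{14} - 16 i} \approx -11345.0 - 0.013859 i$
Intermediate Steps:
$V = 16$
$p{\left(Z \right)} = \sqrt{-6 + Z}$
$o{\left(s \right)} = \frac{1}{16 + s}$ ($o{\left(s \right)} = \frac{1}{s + 16} = \frac{1}{16 + s}$)
$o{\left(p{\left(-8 \right)} \right)} - 11345 = \frac{1}{16 + \sqrt{-6 - 8}} - 11345 = \frac{1}{16 + \sqrt{-14}} - 11345 = \frac{1}{16 + i \sqrt{14}} - 11345 = -11345 + \frac{1}{16 + i \sqrt{14}}$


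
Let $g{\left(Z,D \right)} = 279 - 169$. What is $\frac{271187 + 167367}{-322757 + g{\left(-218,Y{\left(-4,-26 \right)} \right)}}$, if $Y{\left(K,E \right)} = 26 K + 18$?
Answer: $- \frac{438554}{322647} \approx -1.3592$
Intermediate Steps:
$Y{\left(K,E \right)} = 18 + 26 K$
$g{\left(Z,D \right)} = 110$ ($g{\left(Z,D \right)} = 279 - 169 = 110$)
$\frac{271187 + 167367}{-322757 + g{\left(-218,Y{\left(-4,-26 \right)} \right)}} = \frac{271187 + 167367}{-322757 + 110} = \frac{438554}{-322647} = 438554 \left(- \frac{1}{322647}\right) = - \frac{438554}{322647}$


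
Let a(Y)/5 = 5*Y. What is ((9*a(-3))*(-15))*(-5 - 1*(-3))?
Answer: -20250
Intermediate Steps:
a(Y) = 25*Y (a(Y) = 5*(5*Y) = 25*Y)
((9*a(-3))*(-15))*(-5 - 1*(-3)) = ((9*(25*(-3)))*(-15))*(-5 - 1*(-3)) = ((9*(-75))*(-15))*(-5 + 3) = -675*(-15)*(-2) = 10125*(-2) = -20250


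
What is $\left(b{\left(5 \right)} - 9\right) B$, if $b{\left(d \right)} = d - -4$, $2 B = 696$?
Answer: $0$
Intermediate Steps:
$B = 348$ ($B = \frac{1}{2} \cdot 696 = 348$)
$b{\left(d \right)} = 4 + d$ ($b{\left(d \right)} = d + 4 = 4 + d$)
$\left(b{\left(5 \right)} - 9\right) B = \left(\left(4 + 5\right) - 9\right) 348 = \left(9 - 9\right) 348 = 0 \cdot 348 = 0$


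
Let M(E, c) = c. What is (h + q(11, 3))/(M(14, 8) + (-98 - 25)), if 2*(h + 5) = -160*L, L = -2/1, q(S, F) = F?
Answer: -158/115 ≈ -1.3739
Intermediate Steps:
L = -2 (L = -2*1 = -2)
h = 155 (h = -5 + (-160*(-2))/2 = -5 + (1/2)*320 = -5 + 160 = 155)
(h + q(11, 3))/(M(14, 8) + (-98 - 25)) = (155 + 3)/(8 + (-98 - 25)) = 158/(8 - 123) = 158/(-115) = 158*(-1/115) = -158/115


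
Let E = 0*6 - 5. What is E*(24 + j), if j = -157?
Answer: 665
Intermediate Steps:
E = -5 (E = 0 - 5 = -5)
E*(24 + j) = -5*(24 - 157) = -5*(-133) = 665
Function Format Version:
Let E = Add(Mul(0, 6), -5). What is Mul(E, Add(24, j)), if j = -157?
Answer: 665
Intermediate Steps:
E = -5 (E = Add(0, -5) = -5)
Mul(E, Add(24, j)) = Mul(-5, Add(24, -157)) = Mul(-5, -133) = 665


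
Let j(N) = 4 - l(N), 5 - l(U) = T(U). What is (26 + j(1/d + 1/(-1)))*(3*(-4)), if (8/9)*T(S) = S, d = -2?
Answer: -1119/4 ≈ -279.75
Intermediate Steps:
T(S) = 9*S/8
l(U) = 5 - 9*U/8
j(N) = -1 + 9*N/8 (j(N) = 4 - (5 - 9*N/8) = 4 + (-5 + 9*N/8) = -1 + 9*N/8)
(26 + j(1/d + 1/(-1)))*(3*(-4)) = (26 + (-1 + 9*(1/(-2) + 1/(-1))/8))*(3*(-4)) = (26 + (-1 + 9*(1*(-1/2) + 1*(-1))/8))*(-12) = (26 + (-1 + 9*(-1/2 - 1)/8))*(-12) = (26 + (-1 + (9/8)*(-3/2)))*(-12) = (26 + (-1 - 27/16))*(-12) = (26 - 43/16)*(-12) = (373/16)*(-12) = -1119/4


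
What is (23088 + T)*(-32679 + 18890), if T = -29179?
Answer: 83988799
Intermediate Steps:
(23088 + T)*(-32679 + 18890) = (23088 - 29179)*(-32679 + 18890) = -6091*(-13789) = 83988799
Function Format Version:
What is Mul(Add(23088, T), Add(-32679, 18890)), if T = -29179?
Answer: 83988799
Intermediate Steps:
Mul(Add(23088, T), Add(-32679, 18890)) = Mul(Add(23088, -29179), Add(-32679, 18890)) = Mul(-6091, -13789) = 83988799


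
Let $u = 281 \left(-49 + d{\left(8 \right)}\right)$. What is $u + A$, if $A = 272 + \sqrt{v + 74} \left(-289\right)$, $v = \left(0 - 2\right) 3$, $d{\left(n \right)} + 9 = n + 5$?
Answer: $-12373 - 578 \sqrt{17} \approx -14756.0$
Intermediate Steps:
$d{\left(n \right)} = -4 + n$ ($d{\left(n \right)} = -9 + \left(n + 5\right) = -9 + \left(5 + n\right) = -4 + n$)
$v = -6$ ($v = \left(-2\right) 3 = -6$)
$u = -12645$ ($u = 281 \left(-49 + \left(-4 + 8\right)\right) = 281 \left(-49 + 4\right) = 281 \left(-45\right) = -12645$)
$A = 272 - 578 \sqrt{17}$ ($A = 272 + \sqrt{-6 + 74} \left(-289\right) = 272 + \sqrt{68} \left(-289\right) = 272 + 2 \sqrt{17} \left(-289\right) = 272 - 578 \sqrt{17} \approx -2111.2$)
$u + A = -12645 + \left(272 - 578 \sqrt{17}\right) = -12373 - 578 \sqrt{17}$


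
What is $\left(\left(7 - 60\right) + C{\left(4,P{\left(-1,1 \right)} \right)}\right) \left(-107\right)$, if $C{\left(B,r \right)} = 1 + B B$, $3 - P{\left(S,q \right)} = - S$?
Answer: $3852$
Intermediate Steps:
$P{\left(S,q \right)} = 3 + S$ ($P{\left(S,q \right)} = 3 - - S = 3 + S$)
$C{\left(B,r \right)} = 1 + B^{2}$
$\left(\left(7 - 60\right) + C{\left(4,P{\left(-1,1 \right)} \right)}\right) \left(-107\right) = \left(\left(7 - 60\right) + \left(1 + 4^{2}\right)\right) \left(-107\right) = \left(-53 + \left(1 + 16\right)\right) \left(-107\right) = \left(-53 + 17\right) \left(-107\right) = \left(-36\right) \left(-107\right) = 3852$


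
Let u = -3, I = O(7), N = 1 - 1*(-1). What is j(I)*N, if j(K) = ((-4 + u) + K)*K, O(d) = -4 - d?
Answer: 396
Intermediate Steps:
N = 2 (N = 1 + 1 = 2)
I = -11 (I = -4 - 1*7 = -4 - 7 = -11)
j(K) = K*(-7 + K) (j(K) = ((-4 - 3) + K)*K = (-7 + K)*K = K*(-7 + K))
j(I)*N = -11*(-7 - 11)*2 = -11*(-18)*2 = 198*2 = 396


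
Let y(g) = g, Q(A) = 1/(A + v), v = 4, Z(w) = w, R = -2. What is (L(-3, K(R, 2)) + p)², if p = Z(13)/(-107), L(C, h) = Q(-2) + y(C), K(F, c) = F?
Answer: 314721/45796 ≈ 6.8722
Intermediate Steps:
Q(A) = 1/(4 + A) (Q(A) = 1/(A + 4) = 1/(4 + A))
L(C, h) = ½ + C (L(C, h) = 1/(4 - 2) + C = 1/2 + C = ½ + C)
p = -13/107 (p = 13/(-107) = 13*(-1/107) = -13/107 ≈ -0.12150)
(L(-3, K(R, 2)) + p)² = ((½ - 3) - 13/107)² = (-5/2 - 13/107)² = (-561/214)² = 314721/45796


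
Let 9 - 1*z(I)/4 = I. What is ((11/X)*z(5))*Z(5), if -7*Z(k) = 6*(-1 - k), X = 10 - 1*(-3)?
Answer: 6336/91 ≈ 69.626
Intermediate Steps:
z(I) = 36 - 4*I
X = 13 (X = 10 + 3 = 13)
Z(k) = 6/7 + 6*k/7 (Z(k) = -6*(-1 - k)/7 = -(-6 - 6*k)/7 = 6/7 + 6*k/7)
((11/X)*z(5))*Z(5) = ((11/13)*(36 - 4*5))*(6/7 + (6/7)*5) = ((11*(1/13))*(36 - 20))*(6/7 + 30/7) = ((11/13)*16)*(36/7) = (176/13)*(36/7) = 6336/91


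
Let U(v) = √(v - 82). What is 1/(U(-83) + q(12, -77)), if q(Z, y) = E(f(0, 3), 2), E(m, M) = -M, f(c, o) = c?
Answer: -2/169 - I*√165/169 ≈ -0.011834 - 0.076007*I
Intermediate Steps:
U(v) = √(-82 + v)
q(Z, y) = -2 (q(Z, y) = -1*2 = -2)
1/(U(-83) + q(12, -77)) = 1/(√(-82 - 83) - 2) = 1/(√(-165) - 2) = 1/(I*√165 - 2) = 1/(-2 + I*√165)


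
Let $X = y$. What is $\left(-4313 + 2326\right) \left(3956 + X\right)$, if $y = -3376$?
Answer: $-1152460$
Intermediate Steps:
$X = -3376$
$\left(-4313 + 2326\right) \left(3956 + X\right) = \left(-4313 + 2326\right) \left(3956 - 3376\right) = \left(-1987\right) 580 = -1152460$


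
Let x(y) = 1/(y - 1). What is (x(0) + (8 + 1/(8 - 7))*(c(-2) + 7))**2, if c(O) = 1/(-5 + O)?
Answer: 180625/49 ≈ 3686.2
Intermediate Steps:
x(y) = 1/(-1 + y)
(x(0) + (8 + 1/(8 - 7))*(c(-2) + 7))**2 = (1/(-1 + 0) + (8 + 1/(8 - 7))*(1/(-5 - 2) + 7))**2 = (1/(-1) + (8 + 1/1)*(1/(-7) + 7))**2 = (-1 + (8 + 1)*(-1/7 + 7))**2 = (-1 + 9*(48/7))**2 = (-1 + 432/7)**2 = (425/7)**2 = 180625/49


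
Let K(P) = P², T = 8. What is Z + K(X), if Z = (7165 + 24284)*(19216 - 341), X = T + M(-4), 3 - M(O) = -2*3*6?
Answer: 593602084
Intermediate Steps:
M(O) = 39 (M(O) = 3 - (-2*3)*6 = 3 - (-6)*6 = 3 - 1*(-36) = 3 + 36 = 39)
X = 47 (X = 8 + 39 = 47)
Z = 593599875 (Z = 31449*18875 = 593599875)
Z + K(X) = 593599875 + 47² = 593599875 + 2209 = 593602084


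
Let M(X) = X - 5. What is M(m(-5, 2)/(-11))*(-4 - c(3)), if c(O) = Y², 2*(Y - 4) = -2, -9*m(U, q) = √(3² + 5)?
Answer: 65 - 13*√14/99 ≈ 64.509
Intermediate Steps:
m(U, q) = -√14/9 (m(U, q) = -√(3² + 5)/9 = -√(9 + 5)/9 = -√14/9)
Y = 3 (Y = 4 + (½)*(-2) = 4 - 1 = 3)
c(O) = 9 (c(O) = 3² = 9)
M(X) = -5 + X
M(m(-5, 2)/(-11))*(-4 - c(3)) = (-5 - √14/9/(-11))*(-4 - 1*9) = (-5 - √14/9*(-1/11))*(-4 - 9) = (-5 + √14/99)*(-13) = 65 - 13*√14/99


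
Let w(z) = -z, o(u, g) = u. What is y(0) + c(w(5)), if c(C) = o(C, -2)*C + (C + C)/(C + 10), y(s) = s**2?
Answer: 23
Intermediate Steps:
c(C) = C**2 + 2*C/(10 + C) (c(C) = C*C + (C + C)/(C + 10) = C**2 + (2*C)/(10 + C) = C**2 + 2*C/(10 + C))
y(0) + c(w(5)) = 0**2 + (-1*5)*(2 + (-1*5)**2 + 10*(-1*5))/(10 - 1*5) = 0 - 5*(2 + (-5)**2 + 10*(-5))/(10 - 5) = 0 - 5*(2 + 25 - 50)/5 = 0 - 5*1/5*(-23) = 0 + 23 = 23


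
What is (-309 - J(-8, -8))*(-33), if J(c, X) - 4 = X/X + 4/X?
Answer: 20691/2 ≈ 10346.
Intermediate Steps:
J(c, X) = 5 + 4/X (J(c, X) = 4 + (X/X + 4/X) = 4 + (1 + 4/X) = 5 + 4/X)
(-309 - J(-8, -8))*(-33) = (-309 - (5 + 4/(-8)))*(-33) = (-309 - (5 + 4*(-⅛)))*(-33) = (-309 - (5 - ½))*(-33) = (-309 - 1*9/2)*(-33) = (-309 - 9/2)*(-33) = -627/2*(-33) = 20691/2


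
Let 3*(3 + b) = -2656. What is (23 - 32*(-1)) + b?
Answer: -2500/3 ≈ -833.33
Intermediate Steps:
b = -2665/3 (b = -3 + (⅓)*(-2656) = -3 - 2656/3 = -2665/3 ≈ -888.33)
(23 - 32*(-1)) + b = (23 - 32*(-1)) - 2665/3 = (23 + 32) - 2665/3 = 55 - 2665/3 = -2500/3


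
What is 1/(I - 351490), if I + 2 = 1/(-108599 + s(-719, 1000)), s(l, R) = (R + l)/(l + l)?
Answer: -156165643/54890974190794 ≈ -2.8450e-6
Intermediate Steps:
s(l, R) = (R + l)/(2*l) (s(l, R) = (R + l)/((2*l)) = (R + l)*(1/(2*l)) = (R + l)/(2*l))
I = -312332724/156165643 (I = -2 + 1/(-108599 + (1/2)*(1000 - 719)/(-719)) = -2 + 1/(-108599 + (1/2)*(-1/719)*281) = -2 + 1/(-108599 - 281/1438) = -2 + 1/(-156165643/1438) = -2 - 1438/156165643 = -312332724/156165643 ≈ -2.0000)
1/(I - 351490) = 1/(-312332724/156165643 - 351490) = 1/(-54890974190794/156165643) = -156165643/54890974190794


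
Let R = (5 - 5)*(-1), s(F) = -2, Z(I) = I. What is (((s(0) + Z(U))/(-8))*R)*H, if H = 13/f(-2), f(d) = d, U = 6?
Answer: 0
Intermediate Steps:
R = 0 (R = 0*(-1) = 0)
H = -13/2 (H = 13/(-2) = 13*(-1/2) = -13/2 ≈ -6.5000)
(((s(0) + Z(U))/(-8))*R)*H = (((-2 + 6)/(-8))*0)*(-13/2) = ((4*(-1/8))*0)*(-13/2) = -1/2*0*(-13/2) = 0*(-13/2) = 0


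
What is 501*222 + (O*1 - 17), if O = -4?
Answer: 111201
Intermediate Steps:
501*222 + (O*1 - 17) = 501*222 + (-4*1 - 17) = 111222 + (-4 - 17) = 111222 - 21 = 111201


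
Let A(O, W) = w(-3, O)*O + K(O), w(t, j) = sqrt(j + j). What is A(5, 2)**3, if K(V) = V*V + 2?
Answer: 39933 + 12185*sqrt(10) ≈ 78465.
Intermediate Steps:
w(t, j) = sqrt(2)*sqrt(j) (w(t, j) = sqrt(2*j) = sqrt(2)*sqrt(j))
K(V) = 2 + V**2 (K(V) = V**2 + 2 = 2 + V**2)
A(O, W) = 2 + O**2 + sqrt(2)*O**(3/2) (A(O, W) = (sqrt(2)*sqrt(O))*O + (2 + O**2) = sqrt(2)*O**(3/2) + (2 + O**2) = 2 + O**2 + sqrt(2)*O**(3/2))
A(5, 2)**3 = (2 + 5**2 + sqrt(2)*5**(3/2))**3 = (2 + 25 + sqrt(2)*(5*sqrt(5)))**3 = (2 + 25 + 5*sqrt(10))**3 = (27 + 5*sqrt(10))**3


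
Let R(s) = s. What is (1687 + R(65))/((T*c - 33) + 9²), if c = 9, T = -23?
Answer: -584/53 ≈ -11.019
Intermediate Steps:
(1687 + R(65))/((T*c - 33) + 9²) = (1687 + 65)/((-23*9 - 33) + 9²) = 1752/((-207 - 33) + 81) = 1752/(-240 + 81) = 1752/(-159) = 1752*(-1/159) = -584/53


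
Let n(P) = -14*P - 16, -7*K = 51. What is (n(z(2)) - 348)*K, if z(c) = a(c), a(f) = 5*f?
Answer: 3672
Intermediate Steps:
K = -51/7 (K = -⅐*51 = -51/7 ≈ -7.2857)
z(c) = 5*c
n(P) = -16 - 14*P
(n(z(2)) - 348)*K = ((-16 - 70*2) - 348)*(-51/7) = ((-16 - 14*10) - 348)*(-51/7) = ((-16 - 140) - 348)*(-51/7) = (-156 - 348)*(-51/7) = -504*(-51/7) = 3672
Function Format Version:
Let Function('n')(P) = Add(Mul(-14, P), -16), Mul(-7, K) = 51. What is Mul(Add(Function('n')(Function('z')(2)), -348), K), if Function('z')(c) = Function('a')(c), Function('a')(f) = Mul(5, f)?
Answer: 3672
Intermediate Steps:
K = Rational(-51, 7) (K = Mul(Rational(-1, 7), 51) = Rational(-51, 7) ≈ -7.2857)
Function('z')(c) = Mul(5, c)
Function('n')(P) = Add(-16, Mul(-14, P))
Mul(Add(Function('n')(Function('z')(2)), -348), K) = Mul(Add(Add(-16, Mul(-14, Mul(5, 2))), -348), Rational(-51, 7)) = Mul(Add(Add(-16, Mul(-14, 10)), -348), Rational(-51, 7)) = Mul(Add(Add(-16, -140), -348), Rational(-51, 7)) = Mul(Add(-156, -348), Rational(-51, 7)) = Mul(-504, Rational(-51, 7)) = 3672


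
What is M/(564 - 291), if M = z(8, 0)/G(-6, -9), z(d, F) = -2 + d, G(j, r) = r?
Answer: -2/819 ≈ -0.0024420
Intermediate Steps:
M = -⅔ (M = (-2 + 8)/(-9) = 6*(-⅑) = -⅔ ≈ -0.66667)
M/(564 - 291) = -2/(3*(564 - 291)) = -⅔/273 = -⅔*1/273 = -2/819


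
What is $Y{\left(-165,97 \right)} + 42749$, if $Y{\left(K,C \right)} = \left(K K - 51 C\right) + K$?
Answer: $64862$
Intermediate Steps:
$Y{\left(K,C \right)} = K + K^{2} - 51 C$ ($Y{\left(K,C \right)} = \left(K^{2} - 51 C\right) + K = K + K^{2} - 51 C$)
$Y{\left(-165,97 \right)} + 42749 = \left(-165 + \left(-165\right)^{2} - 4947\right) + 42749 = \left(-165 + 27225 - 4947\right) + 42749 = 22113 + 42749 = 64862$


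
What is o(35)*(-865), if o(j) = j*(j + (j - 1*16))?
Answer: -1634850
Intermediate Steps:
o(j) = j*(-16 + 2*j) (o(j) = j*(j + (j - 16)) = j*(j + (-16 + j)) = j*(-16 + 2*j))
o(35)*(-865) = (2*35*(-8 + 35))*(-865) = (2*35*27)*(-865) = 1890*(-865) = -1634850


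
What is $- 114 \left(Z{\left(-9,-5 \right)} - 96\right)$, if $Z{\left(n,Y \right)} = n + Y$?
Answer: $12540$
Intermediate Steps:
$Z{\left(n,Y \right)} = Y + n$
$- 114 \left(Z{\left(-9,-5 \right)} - 96\right) = - 114 \left(\left(-5 - 9\right) - 96\right) = - 114 \left(-14 - 96\right) = \left(-114\right) \left(-110\right) = 12540$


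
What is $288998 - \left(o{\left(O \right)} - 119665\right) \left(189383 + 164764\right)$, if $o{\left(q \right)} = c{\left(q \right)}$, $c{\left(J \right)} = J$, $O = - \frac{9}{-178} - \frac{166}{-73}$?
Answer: $\frac{550665794040347}{12994} \approx 4.2378 \cdot 10^{10}$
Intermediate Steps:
$O = \frac{30205}{12994}$ ($O = \left(-9\right) \left(- \frac{1}{178}\right) - - \frac{166}{73} = \frac{9}{178} + \frac{166}{73} = \frac{30205}{12994} \approx 2.3245$)
$o{\left(q \right)} = q$
$288998 - \left(o{\left(O \right)} - 119665\right) \left(189383 + 164764\right) = 288998 - \left(\frac{30205}{12994} - 119665\right) \left(189383 + 164764\right) = 288998 - \left(- \frac{1554896805}{12994}\right) 354147 = 288998 - - \frac{550662038800335}{12994} = 288998 + \frac{550662038800335}{12994} = \frac{550665794040347}{12994}$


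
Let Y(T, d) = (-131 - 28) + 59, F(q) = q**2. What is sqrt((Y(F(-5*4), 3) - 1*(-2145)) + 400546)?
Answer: sqrt(402591) ≈ 634.50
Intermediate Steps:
Y(T, d) = -100 (Y(T, d) = -159 + 59 = -100)
sqrt((Y(F(-5*4), 3) - 1*(-2145)) + 400546) = sqrt((-100 - 1*(-2145)) + 400546) = sqrt((-100 + 2145) + 400546) = sqrt(2045 + 400546) = sqrt(402591)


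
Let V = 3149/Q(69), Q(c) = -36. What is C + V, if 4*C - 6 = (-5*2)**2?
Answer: -2195/36 ≈ -60.972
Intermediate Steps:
C = 53/2 (C = 3/2 + (-5*2)**2/4 = 3/2 + (1/4)*(-10)**2 = 3/2 + (1/4)*100 = 3/2 + 25 = 53/2 ≈ 26.500)
V = -3149/36 (V = 3149/(-36) = 3149*(-1/36) = -3149/36 ≈ -87.472)
C + V = 53/2 - 3149/36 = -2195/36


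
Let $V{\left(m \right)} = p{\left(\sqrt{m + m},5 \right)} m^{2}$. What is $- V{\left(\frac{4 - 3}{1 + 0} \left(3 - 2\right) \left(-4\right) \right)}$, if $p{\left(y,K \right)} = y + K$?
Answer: $-80 - 32 i \sqrt{2} \approx -80.0 - 45.255 i$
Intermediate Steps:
$p{\left(y,K \right)} = K + y$
$V{\left(m \right)} = m^{2} \left(5 + \sqrt{2} \sqrt{m}\right)$ ($V{\left(m \right)} = \left(5 + \sqrt{m + m}\right) m^{2} = \left(5 + \sqrt{2 m}\right) m^{2} = \left(5 + \sqrt{2} \sqrt{m}\right) m^{2} = m^{2} \left(5 + \sqrt{2} \sqrt{m}\right)$)
$- V{\left(\frac{4 - 3}{1 + 0} \left(3 - 2\right) \left(-4\right) \right)} = - \left(\frac{4 - 3}{1 + 0} \left(3 - 2\right) \left(-4\right)\right)^{2} \left(5 + \sqrt{2} \sqrt{\frac{4 - 3}{1 + 0} \left(3 - 2\right) \left(-4\right)}\right) = - \left(1 \cdot 1^{-1} \cdot 1 \left(-4\right)\right)^{2} \left(5 + \sqrt{2} \sqrt{1 \cdot 1^{-1} \cdot 1 \left(-4\right)}\right) = - \left(1 \cdot 1 \left(-4\right)\right)^{2} \left(5 + \sqrt{2} \sqrt{1 \cdot 1 \left(-4\right)}\right) = - \left(1 \left(-4\right)\right)^{2} \left(5 + \sqrt{2} \sqrt{1 \left(-4\right)}\right) = - \left(-4\right)^{2} \left(5 + \sqrt{2} \sqrt{-4}\right) = - 16 \left(5 + \sqrt{2} \cdot 2 i\right) = - 16 \left(5 + 2 i \sqrt{2}\right) = - (80 + 32 i \sqrt{2}) = -80 - 32 i \sqrt{2}$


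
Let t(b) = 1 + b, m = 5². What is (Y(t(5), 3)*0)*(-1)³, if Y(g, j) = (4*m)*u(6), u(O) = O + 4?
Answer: 0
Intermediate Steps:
m = 25
u(O) = 4 + O
Y(g, j) = 1000 (Y(g, j) = (4*25)*(4 + 6) = 100*10 = 1000)
(Y(t(5), 3)*0)*(-1)³ = (1000*0)*(-1)³ = 0*(-1) = 0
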